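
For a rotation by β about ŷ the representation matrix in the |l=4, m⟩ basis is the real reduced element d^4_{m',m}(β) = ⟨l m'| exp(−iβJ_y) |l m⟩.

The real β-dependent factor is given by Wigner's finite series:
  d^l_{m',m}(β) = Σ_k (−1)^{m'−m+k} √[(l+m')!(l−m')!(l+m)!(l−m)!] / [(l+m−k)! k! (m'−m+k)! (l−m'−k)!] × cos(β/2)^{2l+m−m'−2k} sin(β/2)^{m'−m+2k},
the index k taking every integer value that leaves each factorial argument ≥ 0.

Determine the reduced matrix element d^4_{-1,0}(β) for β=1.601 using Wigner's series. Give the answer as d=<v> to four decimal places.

d^4_{-1,0}(β=1.601) via Wigner's sum:
With c≡cos(β/2)=0.696348 and s≡sin(β/2)=0.717704, N=[6·120·24·24]^{1/2}=643.987578
Admissible k: 1..4 (factorial args all ≥0)
  k=1: (−1)^0·643.9876/(144)·0.6963^7·0.7177^1 = +0.254827
  k=2: (−1)^1·643.9876/(24)·0.6963^5·0.7177^3 = -1.624181
  k=3: (−1)^2·643.9876/(24)·0.6963^3·0.7177^5 = +1.725333
  k=4: (−1)^3·643.9876/(144)·0.6963^1·0.7177^7 = -0.305464
d^4_{-1,0}(1.601) = +0.254827 -1.624181 +1.725333 -0.305464 = +0.050515

d=0.0505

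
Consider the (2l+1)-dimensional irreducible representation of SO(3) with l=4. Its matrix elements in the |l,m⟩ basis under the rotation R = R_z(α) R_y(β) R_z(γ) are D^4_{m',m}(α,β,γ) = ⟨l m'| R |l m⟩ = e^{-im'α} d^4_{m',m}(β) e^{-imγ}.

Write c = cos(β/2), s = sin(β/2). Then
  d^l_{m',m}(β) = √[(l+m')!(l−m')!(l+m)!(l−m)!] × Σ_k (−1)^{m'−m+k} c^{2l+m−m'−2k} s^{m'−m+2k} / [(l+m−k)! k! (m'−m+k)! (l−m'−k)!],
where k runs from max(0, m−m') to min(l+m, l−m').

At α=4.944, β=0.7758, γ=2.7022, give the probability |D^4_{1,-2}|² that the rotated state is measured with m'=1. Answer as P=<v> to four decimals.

P=0.1555

Split into d^4_{1,-2}(β=0.7758) × two z-phases.
With c≡cos(β/2)=0.925705 and s≡sin(β/2)=0.378245, N=[120·6·2·720]^{1/2}=1018.233765
The bounds max(0,m−m')=0 and min(l+m,l−m')=2 give 3 terms
  k=0: (−1)^3·1018.2338/(72)·0.9257^5·0.3782^3 = -0.520235
  k=1: (−1)^4·1018.2338/(48)·0.9257^3·0.3782^5 = +0.130284
  k=2: (−1)^5·1018.2338/(240)·0.9257^1·0.3782^7 = -0.004350
d^4_{1,-2}(0.7758) = -0.520235 +0.130284 -0.004350 = -0.394301
|D^4_{1,-2}|² = |d^4_{1,-2}(β)|² = (-0.394301)² = 0.155473 (the z-rotation phases have unit modulus)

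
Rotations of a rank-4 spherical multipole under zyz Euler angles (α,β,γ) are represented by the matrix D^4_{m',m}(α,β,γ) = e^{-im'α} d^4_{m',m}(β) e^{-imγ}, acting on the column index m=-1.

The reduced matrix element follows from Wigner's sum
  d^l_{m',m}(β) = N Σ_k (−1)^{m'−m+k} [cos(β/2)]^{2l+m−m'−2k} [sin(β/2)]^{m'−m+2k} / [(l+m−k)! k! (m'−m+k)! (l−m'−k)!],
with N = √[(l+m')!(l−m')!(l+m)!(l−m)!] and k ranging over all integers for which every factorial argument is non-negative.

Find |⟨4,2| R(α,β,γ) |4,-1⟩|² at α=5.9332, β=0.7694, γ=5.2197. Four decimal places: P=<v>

D^4_{2,-1}(5.9332,0.7694,5.2197) = e^{-i·2·5.9332}·d^4_{2,-1}(0.7694)·e^{-i·-1·5.2197}. Compute d first:
c=cos(0.7694/2)=0.926911, s=sin(0.7694/2)=0.375281; N=√[720·2·6·120]=1018.233765
k∈{0,1,2} keeps every argument non-negative
  k=0: (−1)^3·1018.2338/(72)·0.9269^5·0.3753^3 = -0.511417
  k=1: (−1)^4·1018.2338/(48)·0.9269^3·0.3753^5 = +0.125749
  k=2: (−1)^5·1018.2338/(240)·0.9269^1·0.3753^7 = -0.004123
d^4_{2,-1}(0.7694) = -0.511417 +0.125749 -0.004123 = -0.389791
|D^4_{2,-1}|² = |d^4_{2,-1}(β)|² = (-0.389791)² = 0.151937 (the z-rotation phases have unit modulus)

P=0.1519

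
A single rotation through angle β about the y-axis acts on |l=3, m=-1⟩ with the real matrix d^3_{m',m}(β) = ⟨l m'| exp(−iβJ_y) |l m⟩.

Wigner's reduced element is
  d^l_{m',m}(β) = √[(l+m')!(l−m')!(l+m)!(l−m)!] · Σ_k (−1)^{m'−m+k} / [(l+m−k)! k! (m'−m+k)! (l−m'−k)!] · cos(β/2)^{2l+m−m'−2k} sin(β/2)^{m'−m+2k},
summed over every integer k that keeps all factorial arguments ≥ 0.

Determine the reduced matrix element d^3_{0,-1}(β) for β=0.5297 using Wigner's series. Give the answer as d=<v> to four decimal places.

d^3_{0,-1}(β=0.5297) via Wigner's sum:
Half-angle: c=0.965132, s=0.261765. N=√(6·6·2·24)=41.569219
The bounds max(0,m−m')=0 and min(l+m,l−m')=2 give 3 terms
  k=0: (−1)^1·41.5692/(12)·0.9651^5·0.2618^1 = -0.759337
  k=1: (−1)^2·41.5692/(4)·0.9651^3·0.2618^3 = +0.167573
  k=2: (−1)^3·41.5692/(12)·0.9651^1·0.2618^5 = -0.004109
d^3_{0,-1}(0.5297) = -0.759337 +0.167573 -0.004109 = -0.595873

d=-0.5959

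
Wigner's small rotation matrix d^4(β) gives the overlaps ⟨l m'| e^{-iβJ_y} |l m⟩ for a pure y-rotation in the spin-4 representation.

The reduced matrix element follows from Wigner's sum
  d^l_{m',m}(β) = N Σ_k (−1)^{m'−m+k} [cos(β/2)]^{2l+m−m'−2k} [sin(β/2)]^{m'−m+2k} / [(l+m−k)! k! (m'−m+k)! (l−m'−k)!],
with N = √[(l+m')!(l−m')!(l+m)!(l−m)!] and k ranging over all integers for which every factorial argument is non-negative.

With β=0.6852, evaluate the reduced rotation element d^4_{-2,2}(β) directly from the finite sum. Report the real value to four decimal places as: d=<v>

d^4_{-2,2}(β=0.6852) via Wigner's sum:
With c≡cos(β/2)=0.941884 and s≡sin(β/2)=0.335937, N=[2·720·720·2]^{1/2}=1440.000000
k∈{4,5,6} keeps every argument non-negative
  k=4: (−1)^0·1440.0000/(96)·0.9419^4·0.3359^4 = +0.150354
  k=5: (−1)^1·1440.0000/(120)·0.9419^2·0.3359^6 = -0.015301
  k=6: (−1)^2·1440.0000/(1440)·0.9419^0·0.3359^8 = +0.000162
d^4_{-2,2}(0.6852) = +0.150354 -0.015301 +0.000162 = +0.135215

d=0.1352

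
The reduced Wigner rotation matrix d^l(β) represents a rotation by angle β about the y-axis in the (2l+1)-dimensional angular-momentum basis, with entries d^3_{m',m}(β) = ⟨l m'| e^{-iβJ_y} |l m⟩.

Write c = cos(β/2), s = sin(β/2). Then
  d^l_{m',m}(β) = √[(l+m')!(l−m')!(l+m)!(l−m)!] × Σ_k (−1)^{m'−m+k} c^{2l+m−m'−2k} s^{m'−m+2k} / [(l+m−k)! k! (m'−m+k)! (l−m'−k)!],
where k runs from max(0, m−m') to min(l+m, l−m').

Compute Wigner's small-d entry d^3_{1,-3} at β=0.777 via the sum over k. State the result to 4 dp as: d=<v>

d=0.0683

d^3_{1,-3}(β=0.777) via Wigner's sum:
c=cos(0.777/2)=0.925478, s=sin(0.777/2)=0.378801; N=√[24·2·1·720]=185.903201
k∈{0} keeps every argument non-negative
  k=0: (−1)^4·185.9032/(48)·0.9255^2·0.3788^4 = +0.068300
d^3_{1,-3}(0.777) = +0.068300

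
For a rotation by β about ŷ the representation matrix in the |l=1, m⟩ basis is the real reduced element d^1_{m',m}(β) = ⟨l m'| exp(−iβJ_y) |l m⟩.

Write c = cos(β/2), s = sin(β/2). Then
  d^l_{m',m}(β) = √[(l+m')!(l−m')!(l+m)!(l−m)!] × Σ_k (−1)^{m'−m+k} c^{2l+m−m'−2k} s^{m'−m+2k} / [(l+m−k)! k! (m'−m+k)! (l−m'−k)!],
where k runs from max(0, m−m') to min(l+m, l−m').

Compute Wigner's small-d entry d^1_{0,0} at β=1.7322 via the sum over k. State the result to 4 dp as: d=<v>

d^1_{0,0}(β=1.7322) via Wigner's sum:
Half-angle: c=0.647803, s=0.761808. N=√(1·1·1·1)=1.000000
The bounds max(0,m−m')=0 and min(l+m,l−m')=1 give 2 terms
  k=0: (−1)^0·1.0000/(1)·0.6478^2·0.7618^0 = +0.419648
  k=1: (−1)^1·1.0000/(1)·0.6478^0·0.7618^2 = -0.580352
d^1_{0,0}(1.7322) = +0.419648 -0.580352 = -0.160704

d=-0.1607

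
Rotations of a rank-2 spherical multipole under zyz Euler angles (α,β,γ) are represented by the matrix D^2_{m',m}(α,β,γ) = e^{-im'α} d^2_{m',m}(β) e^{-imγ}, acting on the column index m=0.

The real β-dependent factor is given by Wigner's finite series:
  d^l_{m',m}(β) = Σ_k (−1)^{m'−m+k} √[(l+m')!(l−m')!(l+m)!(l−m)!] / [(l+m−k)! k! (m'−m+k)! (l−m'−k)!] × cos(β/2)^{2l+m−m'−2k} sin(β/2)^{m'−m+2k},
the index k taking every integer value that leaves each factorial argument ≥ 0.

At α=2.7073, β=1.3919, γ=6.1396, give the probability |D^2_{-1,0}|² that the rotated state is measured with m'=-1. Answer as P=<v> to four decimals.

Split into d^2_{-1,0}(β=1.3919) × two z-phases.
c=cos(1.3919/2)=0.767445, s=sin(1.3919/2)=0.641115; N=√[1·6·2·2]=4.898979
k: max(0,(0)−(-1))=1 … min(2+(0),2−(-1))=2
  k=1: (−1)^0·4.8990/(2)·0.7674^3·0.6411^1 = +0.709828
  k=2: (−1)^1·4.8990/(2)·0.7674^1·0.6411^3 = -0.495371
d^2_{-1,0}(1.3919) = +0.709828 -0.495371 = +0.214457
|D^2_{-1,0}|² = |d^2_{-1,0}(β)|² = (+0.214457)² = 0.045992 (the z-rotation phases have unit modulus)

P=0.0460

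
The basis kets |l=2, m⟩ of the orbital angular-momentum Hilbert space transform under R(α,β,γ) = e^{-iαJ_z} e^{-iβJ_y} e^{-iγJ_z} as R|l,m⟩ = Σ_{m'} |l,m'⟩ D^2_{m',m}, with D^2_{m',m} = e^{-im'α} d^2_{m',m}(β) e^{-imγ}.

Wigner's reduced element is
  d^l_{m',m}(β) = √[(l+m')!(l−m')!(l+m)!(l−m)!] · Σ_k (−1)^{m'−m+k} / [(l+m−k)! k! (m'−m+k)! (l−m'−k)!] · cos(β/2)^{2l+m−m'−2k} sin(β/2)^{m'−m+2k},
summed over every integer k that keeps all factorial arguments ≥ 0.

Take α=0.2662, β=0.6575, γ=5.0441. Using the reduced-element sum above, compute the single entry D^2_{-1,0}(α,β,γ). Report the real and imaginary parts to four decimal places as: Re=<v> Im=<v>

Re=0.5716 Im=0.1559

D^2_{-1,0}(0.2662,0.6575,5.0441) = e^{-i·-1·0.2662}·d^2_{-1,0}(0.6575)·e^{-i·0·5.0441}. Compute d first:
With c≡cos(β/2)=0.946447 and s≡sin(β/2)=0.322860, N=[1·6·2·2]^{1/2}=4.898979
The bounds max(0,m−m')=1 and min(l+m,l−m')=2 give 2 terms
  k=1: (−1)^0·4.8990/(2)·0.9464^3·0.3229^1 = +0.670469
  k=2: (−1)^1·4.8990/(2)·0.9464^1·0.3229^3 = -0.078022
d^2_{-1,0}(0.6575) = +0.670469 -0.078022 = +0.592447
D = (+0.964778+0.263067i)·(+0.592447)·(+1.000000+0.000000i) = +0.571580+0.155853i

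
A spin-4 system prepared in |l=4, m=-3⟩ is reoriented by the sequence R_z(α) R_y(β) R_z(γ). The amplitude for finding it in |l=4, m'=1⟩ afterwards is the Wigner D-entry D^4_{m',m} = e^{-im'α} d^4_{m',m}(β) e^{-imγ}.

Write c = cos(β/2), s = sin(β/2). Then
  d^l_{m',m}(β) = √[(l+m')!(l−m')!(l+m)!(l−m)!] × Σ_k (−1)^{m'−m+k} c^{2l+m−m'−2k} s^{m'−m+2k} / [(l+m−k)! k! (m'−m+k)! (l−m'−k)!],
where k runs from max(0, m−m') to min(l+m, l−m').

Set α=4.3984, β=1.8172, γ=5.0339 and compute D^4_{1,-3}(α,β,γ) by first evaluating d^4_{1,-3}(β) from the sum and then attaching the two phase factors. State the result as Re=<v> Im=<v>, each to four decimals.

First d^4_{1,-3}(β=1.8172), then the phase factors e^{-i(1)α} and e^{-i(-3)γ}:
Half-angle: c=0.614850, s=0.788644. N=√(120·6·1·5040)=1904.940944
k: max(0,(-3)−(1))=0 … min(4+(-3),4−(1))=1
  k=0: (−1)^4·1904.9409/(144)·0.6149^4·0.7886^4 = +0.731342
  k=1: (−1)^5·1904.9409/(240)·0.6149^2·0.7886^6 = -0.721929
d^4_{1,-3}(1.8172) = +0.731342 -0.721929 = +0.009413
D = (-0.308855+0.951109i)·(+0.009413)·(-0.821783+0.569801i) = -0.002712-0.009014i

Re=-0.0027 Im=-0.0090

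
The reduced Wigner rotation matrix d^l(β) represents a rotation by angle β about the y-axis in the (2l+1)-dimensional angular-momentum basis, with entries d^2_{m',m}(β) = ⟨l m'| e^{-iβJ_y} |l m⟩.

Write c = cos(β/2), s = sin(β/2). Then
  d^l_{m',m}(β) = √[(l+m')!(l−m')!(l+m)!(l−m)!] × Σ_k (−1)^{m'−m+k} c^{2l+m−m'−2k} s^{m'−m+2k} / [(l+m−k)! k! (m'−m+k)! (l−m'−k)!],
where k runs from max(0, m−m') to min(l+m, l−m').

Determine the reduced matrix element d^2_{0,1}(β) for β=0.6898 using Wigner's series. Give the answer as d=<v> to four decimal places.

d=0.6012

d^2_{0,1}(β=0.6898) via Wigner's sum:
With c≡cos(β/2)=0.941109 and s≡sin(β/2)=0.338103, N=[2·2·6·1]^{1/2}=4.898979
k: max(0,(1)−(0))=1 … min(2+(1),2−(0))=2
  k=1: (−1)^0·4.8990/(2)·0.9411^3·0.3381^1 = +0.690310
  k=2: (−1)^1·4.8990/(2)·0.9411^1·0.3381^3 = -0.089097
d^2_{0,1}(0.6898) = +0.690310 -0.089097 = +0.601214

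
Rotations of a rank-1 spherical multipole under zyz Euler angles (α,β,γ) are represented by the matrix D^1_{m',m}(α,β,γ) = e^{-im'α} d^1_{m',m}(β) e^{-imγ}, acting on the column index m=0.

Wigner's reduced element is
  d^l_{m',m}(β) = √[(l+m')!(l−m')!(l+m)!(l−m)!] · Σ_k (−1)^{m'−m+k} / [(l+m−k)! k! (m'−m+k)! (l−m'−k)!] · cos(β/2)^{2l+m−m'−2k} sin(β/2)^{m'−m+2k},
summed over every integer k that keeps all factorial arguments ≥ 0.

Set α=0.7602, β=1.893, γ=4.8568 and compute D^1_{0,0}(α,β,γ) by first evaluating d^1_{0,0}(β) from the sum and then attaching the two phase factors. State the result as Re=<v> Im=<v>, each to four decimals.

D^1_{0,0}(0.7602,1.893,4.8568) = e^{-i·0·0.7602}·d^1_{0,0}(1.893)·e^{-i·0·4.8568}. Compute d first:
c=cos(1.893/2)=0.584526, s=sin(1.893/2)=0.811375; N=√[1·1·1·1]=1.000000
k∈{0,1} keeps every argument non-negative
  k=0: (−1)^0·1.0000/(1)·0.5845^2·0.8114^0 = +0.341671
  k=1: (−1)^1·1.0000/(1)·0.5845^0·0.8114^2 = -0.658329
d^1_{0,0}(1.893) = +0.341671 -0.658329 = -0.316658
Phases: e^{-i·(0)·0.7602}=+1.000000+0.000000i, e^{-i·(0)·4.8568}=+1.000000+0.000000i ⇒ D=-0.316658+0.000000i

Re=-0.3167 Im=0.0000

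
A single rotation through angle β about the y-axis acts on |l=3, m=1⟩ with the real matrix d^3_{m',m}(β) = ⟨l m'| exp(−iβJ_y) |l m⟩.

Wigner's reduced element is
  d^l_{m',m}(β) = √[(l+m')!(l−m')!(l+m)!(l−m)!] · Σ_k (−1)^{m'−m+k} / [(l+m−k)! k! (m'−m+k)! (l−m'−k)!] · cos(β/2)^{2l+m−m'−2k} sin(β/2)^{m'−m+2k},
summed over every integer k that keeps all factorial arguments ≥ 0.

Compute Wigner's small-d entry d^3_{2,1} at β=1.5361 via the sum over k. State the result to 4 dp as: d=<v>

d^3_{2,1}(β=1.5361) via Wigner's sum:
Half-angle: c=0.719267, s=0.694734. N=√(120·1·24·2)=75.894664
The bounds max(0,m−m')=0 and min(l+m,l−m')=1 give 2 terms
  k=0: (−1)^1·75.8947/(24)·0.7193^5·0.6947^1 = -0.422930
  k=1: (−1)^2·75.8947/(12)·0.7193^3·0.6947^3 = +0.789143
d^3_{2,1}(1.5361) = -0.422930 +0.789143 = +0.366213

d=0.3662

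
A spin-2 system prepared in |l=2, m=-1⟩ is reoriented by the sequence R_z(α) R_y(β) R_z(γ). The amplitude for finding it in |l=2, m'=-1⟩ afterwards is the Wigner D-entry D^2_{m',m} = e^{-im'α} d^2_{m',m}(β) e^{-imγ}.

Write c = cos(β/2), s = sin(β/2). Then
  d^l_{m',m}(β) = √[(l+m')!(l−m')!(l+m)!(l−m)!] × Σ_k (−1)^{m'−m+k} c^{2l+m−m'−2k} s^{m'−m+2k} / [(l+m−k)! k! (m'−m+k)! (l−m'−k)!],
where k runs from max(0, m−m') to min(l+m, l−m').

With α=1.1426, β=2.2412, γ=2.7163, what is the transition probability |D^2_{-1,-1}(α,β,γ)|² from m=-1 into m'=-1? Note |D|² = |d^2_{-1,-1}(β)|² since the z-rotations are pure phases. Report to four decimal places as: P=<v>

First d^2_{-1,-1}(β=2.2412), then the phase factors e^{-i(-1)α} and e^{-i(-1)γ}:
With c≡cos(β/2)=0.435142 and s≡sin(β/2)=0.900362, N=[1·6·1·6]^{1/2}=6.000000
The bounds max(0,m−m')=0 and min(l+m,l−m')=1 give 2 terms
  k=0: (−1)^0·6.0000/(6)·0.4351^4·0.9004^0 = +0.035853
  k=1: (−1)^1·6.0000/(2)·0.4351^2·0.9004^2 = -0.460488
d^2_{-1,-1}(2.2412) = +0.035853 -0.460488 = -0.424635
|D^2_{-1,-1}|² = |d^2_{-1,-1}(β)|² = (-0.424635)² = 0.180315 (the z-rotation phases have unit modulus)

P=0.1803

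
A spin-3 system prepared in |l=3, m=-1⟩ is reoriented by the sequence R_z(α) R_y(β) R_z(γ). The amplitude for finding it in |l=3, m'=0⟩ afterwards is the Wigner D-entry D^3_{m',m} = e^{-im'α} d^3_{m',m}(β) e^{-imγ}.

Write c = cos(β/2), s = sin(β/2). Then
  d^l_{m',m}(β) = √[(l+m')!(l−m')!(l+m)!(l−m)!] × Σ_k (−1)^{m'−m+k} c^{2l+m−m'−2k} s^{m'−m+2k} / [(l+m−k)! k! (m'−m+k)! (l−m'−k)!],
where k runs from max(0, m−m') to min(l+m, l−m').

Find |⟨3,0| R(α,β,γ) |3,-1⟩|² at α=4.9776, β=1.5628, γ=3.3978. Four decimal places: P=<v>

P=0.1874

First d^3_{0,-1}(β=1.5628), then the phase factors e^{-i(0)α} and e^{-i(-1)γ}:
Half-angle: c=0.709928, s=0.704274. N=√(6·6·2·24)=41.569219
k∈{0,1,2} keeps every argument non-negative
  k=0: (−1)^1·41.5692/(12)·0.7099^5·0.7043^1 = -0.439951
  k=1: (−1)^2·41.5692/(4)·0.7099^3·0.7043^3 = +1.298914
  k=2: (−1)^3·41.5692/(12)·0.7099^1·0.7043^5 = -0.426102
d^3_{0,-1}(1.5628) = -0.439951 +1.298914 -0.426102 = +0.432860
|D^3_{0,-1}|² = |d^3_{0,-1}(β)|² = (+0.432860)² = 0.187368 (the z-rotation phases have unit modulus)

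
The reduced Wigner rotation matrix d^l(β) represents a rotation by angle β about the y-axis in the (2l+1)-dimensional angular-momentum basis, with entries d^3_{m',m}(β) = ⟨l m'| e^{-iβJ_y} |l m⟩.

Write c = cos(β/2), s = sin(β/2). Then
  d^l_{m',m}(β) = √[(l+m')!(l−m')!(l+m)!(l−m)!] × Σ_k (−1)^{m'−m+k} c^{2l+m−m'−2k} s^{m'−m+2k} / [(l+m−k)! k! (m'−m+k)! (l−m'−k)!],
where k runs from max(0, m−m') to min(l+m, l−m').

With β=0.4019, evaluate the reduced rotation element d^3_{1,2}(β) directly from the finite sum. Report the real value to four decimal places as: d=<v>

d^3_{1,2}(β=0.4019) via Wigner's sum:
c=cos(0.4019/2)=0.979877, s=sin(0.4019/2)=0.199600; N=√[24·2·120·1]=75.894664
The bounds max(0,m−m')=1 and min(l+m,l−m')=2 give 2 terms
  k=1: (−1)^0·75.8947/(24)·0.9799^5·0.1996^1 = +0.570190
  k=2: (−1)^1·75.8947/(12)·0.9799^3·0.1996^3 = -0.047318
d^3_{1,2}(0.4019) = +0.570190 -0.047318 = +0.522872

d=0.5229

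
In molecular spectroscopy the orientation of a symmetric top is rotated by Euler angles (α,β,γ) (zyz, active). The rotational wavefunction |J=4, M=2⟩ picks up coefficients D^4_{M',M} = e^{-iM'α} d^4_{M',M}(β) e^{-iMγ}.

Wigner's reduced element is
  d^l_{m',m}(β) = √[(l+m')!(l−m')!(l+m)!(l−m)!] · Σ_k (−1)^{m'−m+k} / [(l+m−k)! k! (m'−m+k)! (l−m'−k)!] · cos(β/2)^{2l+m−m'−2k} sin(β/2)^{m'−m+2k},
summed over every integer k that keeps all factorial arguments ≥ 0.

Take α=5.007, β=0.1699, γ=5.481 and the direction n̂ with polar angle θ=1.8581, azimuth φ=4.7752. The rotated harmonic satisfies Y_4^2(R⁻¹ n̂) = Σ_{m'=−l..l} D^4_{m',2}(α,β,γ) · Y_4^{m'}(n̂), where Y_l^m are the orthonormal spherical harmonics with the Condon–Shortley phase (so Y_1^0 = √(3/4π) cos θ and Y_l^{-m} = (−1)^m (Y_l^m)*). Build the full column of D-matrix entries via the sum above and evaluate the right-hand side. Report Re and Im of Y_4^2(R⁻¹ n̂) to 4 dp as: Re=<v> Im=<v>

Re=-0.1189 Im=-0.2706

Need the full column D^4_{m',2} for m'=−4..4 at α=5.007, β=0.1699, γ=5.481.
cos(β/2)=0.996394, sin(β/2)=0.084848
d^4_{-4,2}: single k=6 term ⇒ +0.000002;  D = -0.000002+0.000001i
d^4_{-3,2}: k∈[5..6] ⇒ +0.000049 -0.000000 = +0.000049;  D = -0.000030-0.000039i
d^4_{-2,2}: k∈[4..6] ⇒ +0.000766 -0.000004 +0.000000 = +0.000762;  D = +0.000444-0.000619i
d^4_{-1,2}: k∈[3..5] ⇒ +0.008484 -0.000092 +0.000000 = +0.008392;  D = +0.007944+0.002705i
d^4_{0,2}: k∈[2..4] ⇒ +0.066833 -0.001292 +0.000004 = +0.065544;  D = -0.002200+0.065507i
d^4_{1,2}: k∈[1..3] ⇒ +0.350990 -0.012726 +0.000062 = +0.338326;  D = -0.326864+0.087316i
d^4_{2,2}: k∈[0..2] ⇒ +0.971513 -0.084538 +0.000766 = +0.887742;  D = -0.468278-0.754189i
d^4_{3,2}: k∈[0..1] ⇒ -0.309544 +0.006734 = -0.302810;  D = -0.199791+0.227547i
d^4_{4,2}: single k=0 term ⇒ +0.037278;  D = +0.033947+0.015402i
Y_4^{m'}(θ=1.8581,φ=4.7752) and Σ D·Y over m':
  (-0.0000+0.0000i)·(+0.3626-0.0931i)  (-0.0000-0.0000i)·(+0.0586+0.3073i)  (+0.0004-0.0006i)·(+0.1337-0.0169i)  (+0.0079+0.0027i)·(+0.0197+0.3128i)  (-0.0022+0.0655i)·(+0.0864+0.0000i)  (-0.3269+0.0873i)·(-0.0197+0.3128i)  (-0.4683-0.7542i)·(+0.1337+0.0169i)  (-0.1998+0.2275i)·(-0.0586+0.3073i)  (+0.0339+0.0154i)·(+0.3626+0.0931i)
Y_4^2(R⁻¹ n̂) = -0.118909-0.270569i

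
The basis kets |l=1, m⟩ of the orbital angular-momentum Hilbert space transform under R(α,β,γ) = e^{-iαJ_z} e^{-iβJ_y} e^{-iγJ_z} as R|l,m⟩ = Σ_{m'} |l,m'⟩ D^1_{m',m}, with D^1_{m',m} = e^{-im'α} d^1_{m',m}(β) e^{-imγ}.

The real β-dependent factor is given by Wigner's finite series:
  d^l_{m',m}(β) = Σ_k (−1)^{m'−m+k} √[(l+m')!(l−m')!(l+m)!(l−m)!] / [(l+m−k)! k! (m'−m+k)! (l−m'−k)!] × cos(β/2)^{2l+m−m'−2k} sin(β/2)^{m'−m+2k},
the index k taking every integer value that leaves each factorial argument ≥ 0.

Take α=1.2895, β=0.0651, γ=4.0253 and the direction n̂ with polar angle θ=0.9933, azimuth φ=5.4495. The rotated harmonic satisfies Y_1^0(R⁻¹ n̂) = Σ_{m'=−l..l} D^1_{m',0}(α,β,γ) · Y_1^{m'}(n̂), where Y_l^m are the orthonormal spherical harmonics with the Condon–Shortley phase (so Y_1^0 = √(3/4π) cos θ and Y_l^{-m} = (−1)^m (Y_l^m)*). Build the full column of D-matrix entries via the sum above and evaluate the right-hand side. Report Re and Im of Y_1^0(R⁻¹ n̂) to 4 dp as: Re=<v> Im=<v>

Re=0.2522 Im=0.0000

Need the full column D^1_{m',0} for m'=−1..1 at α=1.2895, β=0.0651, γ=4.0253.
cos(β/2)=0.999470, sin(β/2)=0.032544
d^1_{-1,0}: single k=1 term ⇒ +0.046000;  D = +0.012770+0.044192i
d^1_{0,0}: k∈[0..1] ⇒ +0.998941 -0.001059 = +0.997882;  D = +0.997882+0.000000i
d^1_{1,0}: single k=0 term ⇒ -0.046000;  D = -0.012770+0.044192i
Y_1^{m'}(θ=0.9933,φ=5.4495) and Σ D·Y over m':
  (+0.0128+0.0442i)·(+0.1946+0.2143i)  (+0.9979+0.0000i)·(+0.2667+0.0000i)  (-0.0128+0.0442i)·(-0.1946+0.2143i)
Y_1^0(R⁻¹ n̂) = +0.252203+0.000000i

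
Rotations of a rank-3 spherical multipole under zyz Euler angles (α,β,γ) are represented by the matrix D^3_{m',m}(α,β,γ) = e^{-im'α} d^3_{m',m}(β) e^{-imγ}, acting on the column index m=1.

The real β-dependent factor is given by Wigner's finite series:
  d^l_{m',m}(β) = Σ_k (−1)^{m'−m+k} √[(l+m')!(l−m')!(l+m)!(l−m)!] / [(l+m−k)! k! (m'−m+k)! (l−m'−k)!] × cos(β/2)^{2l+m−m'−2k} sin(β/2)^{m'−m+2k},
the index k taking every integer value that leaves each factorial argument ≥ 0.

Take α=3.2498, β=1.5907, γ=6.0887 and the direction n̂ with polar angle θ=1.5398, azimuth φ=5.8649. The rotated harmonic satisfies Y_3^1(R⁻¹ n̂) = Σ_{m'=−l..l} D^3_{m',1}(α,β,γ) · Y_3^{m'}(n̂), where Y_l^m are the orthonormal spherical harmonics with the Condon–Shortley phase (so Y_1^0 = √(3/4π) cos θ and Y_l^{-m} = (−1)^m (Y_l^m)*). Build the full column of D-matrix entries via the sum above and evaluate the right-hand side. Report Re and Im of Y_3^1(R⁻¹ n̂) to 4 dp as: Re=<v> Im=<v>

Re=0.0979 Im=-0.4337

Need the full column D^3_{m',1} for m'=−3..3 at α=3.2498, β=1.5907, γ=6.0887.
cos(β/2)=0.700035, sin(β/2)=0.714109
d^3_{-3,1}: single k=4 term ⇒ +0.493563;  D = -0.428542-0.244859i
d^3_{-2,1}: k∈[3..4] ⇒ +0.790100 -0.411094 = +0.379006;  D = +0.347458+0.151388i
d^3_{-1,1}: k∈[2..4] ⇒ +0.734782 -1.019498 +0.132613 = -0.152103;  D = +0.145188+0.045341i
d^3_{0,1}: k∈[1..3] ⇒ +0.415866 -1.298266 +0.450331 = -0.432070;  D = -0.423924-0.083502i
d^3_{1,1}: k∈[0..2] ⇒ +0.117684 -0.979709 +0.764624 = -0.097401;  D = +0.097039+0.008393i
d^3_{2,1}: k∈[0..1] ⇒ -0.379632 +0.790100 = +0.410468;  D = +0.410369-0.009001i
d^3_{3,1}: single k=0 term ⇒ +0.474300;  D = -0.470289+0.061550i
Y_3^{m'}(θ=1.5398,φ=5.8649) and Σ D·Y over m':
  (-0.4285-0.2449i)·(+0.1294+0.3960i)  (+0.3475+0.1514i)·(+0.0212+0.0235i)  (+0.1452+0.0453i)·(-0.2938-0.1306i)  (-0.4239-0.0835i)·(-0.0346+0.0000i)  (+0.0970+0.0084i)·(+0.2938-0.1306i)  (+0.4104-0.0090i)·(+0.0212-0.0235i)  (-0.4703+0.0615i)·(-0.1294+0.3960i)
Y_3^1(R⁻¹ n̂) = +0.097851-0.433654i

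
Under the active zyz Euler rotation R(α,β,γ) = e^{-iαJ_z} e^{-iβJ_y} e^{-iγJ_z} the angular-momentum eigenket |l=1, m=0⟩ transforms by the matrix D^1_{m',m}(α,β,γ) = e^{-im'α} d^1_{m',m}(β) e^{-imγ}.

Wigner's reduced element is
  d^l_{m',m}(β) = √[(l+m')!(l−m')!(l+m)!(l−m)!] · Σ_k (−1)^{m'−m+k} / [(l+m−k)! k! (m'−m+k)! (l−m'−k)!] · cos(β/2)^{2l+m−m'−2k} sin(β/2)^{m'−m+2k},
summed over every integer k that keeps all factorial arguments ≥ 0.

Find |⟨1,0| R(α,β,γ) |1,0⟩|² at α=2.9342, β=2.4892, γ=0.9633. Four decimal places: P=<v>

P=0.6314

Split into d^1_{0,0}(β=2.4892) × two z-phases.
c=cos(2.4892/2)=0.320442, s=sin(2.4892/2)=0.947268; N=√[1·1·1·1]=1.000000
k∈{0,1} keeps every argument non-negative
  k=0: (−1)^0·1.0000/(1)·0.3204^2·0.9473^0 = +0.102683
  k=1: (−1)^1·1.0000/(1)·0.3204^0·0.9473^2 = -0.897317
d^1_{0,0}(2.4892) = +0.102683 -0.897317 = -0.794634
|D^1_{0,0}|² = |d^1_{0,0}(β)|² = (-0.794634)² = 0.631442 (the z-rotation phases have unit modulus)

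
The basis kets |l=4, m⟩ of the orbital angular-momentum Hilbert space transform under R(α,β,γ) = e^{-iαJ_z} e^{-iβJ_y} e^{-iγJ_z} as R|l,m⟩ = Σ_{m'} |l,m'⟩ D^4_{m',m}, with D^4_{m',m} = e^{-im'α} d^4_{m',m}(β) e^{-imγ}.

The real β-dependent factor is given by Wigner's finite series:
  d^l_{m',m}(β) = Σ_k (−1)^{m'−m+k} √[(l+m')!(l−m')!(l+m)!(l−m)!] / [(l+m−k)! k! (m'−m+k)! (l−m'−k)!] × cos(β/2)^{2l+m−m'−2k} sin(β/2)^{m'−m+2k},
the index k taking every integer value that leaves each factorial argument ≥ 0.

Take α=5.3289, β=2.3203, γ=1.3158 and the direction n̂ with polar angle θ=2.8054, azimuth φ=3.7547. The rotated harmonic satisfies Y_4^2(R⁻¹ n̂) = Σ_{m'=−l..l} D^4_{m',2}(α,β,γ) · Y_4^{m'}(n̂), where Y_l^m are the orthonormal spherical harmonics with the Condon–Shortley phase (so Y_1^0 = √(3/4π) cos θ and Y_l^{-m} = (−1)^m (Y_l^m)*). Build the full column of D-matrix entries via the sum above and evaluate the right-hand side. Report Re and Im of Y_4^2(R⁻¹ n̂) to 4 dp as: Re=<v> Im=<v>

Re=-0.3445 Im=0.1376

Need the full column D^4_{m',2} for m'=−4..4 at α=5.3289, β=2.3203, γ=1.3158.
cos(β/2)=0.399202, sin(β/2)=0.916863
d^4_{-4,2}: single k=6 term ⇒ +0.500946;  D = +0.494097-0.082556i
d^4_{-3,2}: k∈[5..6] ⇒ +0.462685 -0.813557 = -0.350872;  D = -0.247276-0.248929i
d^4_{-2,2}: k∈[4..6] ⇒ +0.269203 -1.136039 +0.499385 = -0.367451;  D = +0.062969-0.362016i
d^4_{-1,2}: k∈[3..5] ⇒ +0.110508 -0.874393 +0.922487 = +0.158601;  D = -0.143203+0.068170i
d^4_{0,2}: k∈[2..4] ⇒ +0.032276 -0.454024 +0.898118 = +0.476371;  D = -0.415752-0.232550i
d^4_{1,2}: k∈[1..3] ⇒ +0.006285 -0.165761 +0.582929 = +0.423452;  D = -0.045020-0.421052i
d^4_{2,2}: k∈[0..2] ⇒ +0.000645 -0.040827 +0.269203 = +0.229021;  D = +0.171721-0.151534i
d^4_{3,2}: k∈[0..1] ⇒ -0.005543 +0.087713 = +0.082170;  D = +0.079983+0.018833i
d^4_{4,2}: single k=0 term ⇒ +0.018003;  D = +0.006765+0.016683i
Y_4^{m'}(θ=2.8054,φ=3.7547) and Σ D·Y over m':
  (+0.4941-0.0826i)·(-0.0040-0.0033i)  (-0.2473-0.2489i)·(-0.0113-0.0409i)  (+0.0630-0.3620i)·(+0.0644-0.1795i)  (-0.1432+0.0682i)·(+0.3902-0.2745i)  (-0.4158-0.2326i)·(+0.4296+0.0000i)  (-0.0450-0.4211i)·(-0.3902-0.2745i)  (+0.1717-0.1515i)·(+0.0644+0.1795i)  (+0.0800+0.0188i)·(+0.0113-0.0409i)  (+0.0068+0.0167i)·(-0.0040+0.0033i)
Y_4^2(R⁻¹ n̂) = -0.344549+0.137589i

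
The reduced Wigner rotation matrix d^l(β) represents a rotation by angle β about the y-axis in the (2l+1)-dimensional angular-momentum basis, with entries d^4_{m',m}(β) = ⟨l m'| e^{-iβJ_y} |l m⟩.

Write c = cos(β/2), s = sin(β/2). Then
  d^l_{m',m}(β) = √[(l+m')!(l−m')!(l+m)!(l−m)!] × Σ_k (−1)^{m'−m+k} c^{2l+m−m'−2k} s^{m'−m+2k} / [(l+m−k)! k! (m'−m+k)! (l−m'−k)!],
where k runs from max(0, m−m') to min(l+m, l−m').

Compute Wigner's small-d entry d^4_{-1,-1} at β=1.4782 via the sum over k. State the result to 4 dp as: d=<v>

d^4_{-1,-1}(β=1.4782) via Wigner's sum:
c=cos(1.4782/2)=0.739075, s=sin(1.4782/2)=0.673623; N=√[6·120·6·120]=720.000000
k∈{0,1,2,3} keeps every argument non-negative
  k=0: (−1)^0·720.0000/(720)·0.7391^8·0.6736^0 = +0.089024
  k=1: (−1)^1·720.0000/(48)·0.7391^6·0.6736^2 = -1.109319
  k=2: (−1)^2·720.0000/(24)·0.7391^4·0.6736^4 = +1.843076
  k=3: (−1)^3·720.0000/(72)·0.7391^2·0.6736^6 = -0.510362
d^4_{-1,-1}(1.4782) = +0.089024 -1.109319 +1.843076 -0.510362 = +0.312419

d=0.3124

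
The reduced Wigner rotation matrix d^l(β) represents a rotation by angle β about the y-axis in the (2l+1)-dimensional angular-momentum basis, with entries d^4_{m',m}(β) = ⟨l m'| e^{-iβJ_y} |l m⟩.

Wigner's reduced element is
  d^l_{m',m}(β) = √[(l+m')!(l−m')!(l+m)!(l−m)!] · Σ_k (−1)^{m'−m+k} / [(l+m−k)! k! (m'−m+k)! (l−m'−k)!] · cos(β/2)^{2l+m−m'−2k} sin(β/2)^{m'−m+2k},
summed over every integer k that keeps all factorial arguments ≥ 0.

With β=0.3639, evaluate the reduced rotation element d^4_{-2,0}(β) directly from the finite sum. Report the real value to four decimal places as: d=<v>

d^4_{-2,0}(β=0.3639) via Wigner's sum:
c=cos(0.3639/2)=0.983493, s=sin(0.3639/2)=0.180948; N=√[2·720·24·24]=910.735966
Admissible k: 2..4 (factorial args all ≥0)
  k=2: (−1)^0·910.7360/(96)·0.9835^6·0.1809^2 = +0.281096
  k=3: (−1)^1·910.7360/(36)·0.9835^4·0.1809^4 = -0.025374
  k=4: (−1)^2·910.7360/(96)·0.9835^2·0.1809^6 = +0.000322
d^4_{-2,0}(0.3639) = +0.281096 -0.025374 +0.000322 = +0.256044

d=0.2560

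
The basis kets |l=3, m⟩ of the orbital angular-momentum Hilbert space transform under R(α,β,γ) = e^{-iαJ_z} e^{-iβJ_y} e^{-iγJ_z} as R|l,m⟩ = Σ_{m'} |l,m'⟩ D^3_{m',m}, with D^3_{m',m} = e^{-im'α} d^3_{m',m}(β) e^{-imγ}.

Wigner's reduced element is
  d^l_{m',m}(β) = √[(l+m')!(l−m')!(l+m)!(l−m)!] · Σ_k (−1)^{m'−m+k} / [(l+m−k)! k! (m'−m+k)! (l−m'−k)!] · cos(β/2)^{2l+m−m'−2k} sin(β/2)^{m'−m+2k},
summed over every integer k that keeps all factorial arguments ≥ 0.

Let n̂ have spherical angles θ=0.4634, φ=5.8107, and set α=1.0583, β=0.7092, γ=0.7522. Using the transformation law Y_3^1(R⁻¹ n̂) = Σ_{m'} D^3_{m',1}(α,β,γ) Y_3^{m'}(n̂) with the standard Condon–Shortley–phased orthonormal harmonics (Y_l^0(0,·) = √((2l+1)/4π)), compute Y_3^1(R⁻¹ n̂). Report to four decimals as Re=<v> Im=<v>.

Re=0.3223 Im=-0.0280

Need the full column D^3_{m',1} for m'=−3..3 at α=1.0583, β=0.7092, γ=0.7522.
cos(β/2)=0.937785, sin(β/2)=0.347215
d^3_{-3,1}: single k=4 term ⇒ +0.049505;  D = -0.037254+0.032602i
d^3_{-2,1}: k∈[3..4] ⇒ +0.218342 -0.014966 = +0.203376;  D = +0.041679+0.199060i
d^3_{-1,1}: k∈[2..4] ⇒ +0.559452 -0.102257 +0.001752 = +0.458947;  D = +0.437614+0.138300i
d^3_{0,1}: k∈[1..3] ⇒ +0.872382 -0.358772 +0.016394 = +0.530004;  D = +0.387003-0.362124i
d^3_{1,1}: k∈[0..2] ⇒ +0.680175 -0.745936 +0.076693 = +0.010932;  D = -0.002595-0.010619i
d^3_{2,1}: k∈[0..1] ⇒ -0.796373 +0.218342 = -0.578031;  D = +0.556656+0.155734i
d^3_{3,1}: single k=0 term ⇒ +0.361125;  D = -0.255326+0.255382i
Y_3^{m'}(θ=0.4634,φ=5.8107) and Σ D·Y over m':
  (-0.0373+0.0326i)·(+0.0057+0.0368i)  (+0.0417+0.1991i)·(+0.1070+0.1480i)  (+0.4376+0.1383i)·(+0.3860+0.1973i)  (+0.3870-0.3621i)·(+0.3342+0.0000i)  (-0.0026-0.0106i)·(-0.3860+0.1973i)  (+0.5567+0.1557i)·(+0.1070-0.1480i)  (-0.2553+0.2554i)·(-0.0057+0.0368i)
Y_3^1(R⁻¹ n̂) = +0.322299-0.028009i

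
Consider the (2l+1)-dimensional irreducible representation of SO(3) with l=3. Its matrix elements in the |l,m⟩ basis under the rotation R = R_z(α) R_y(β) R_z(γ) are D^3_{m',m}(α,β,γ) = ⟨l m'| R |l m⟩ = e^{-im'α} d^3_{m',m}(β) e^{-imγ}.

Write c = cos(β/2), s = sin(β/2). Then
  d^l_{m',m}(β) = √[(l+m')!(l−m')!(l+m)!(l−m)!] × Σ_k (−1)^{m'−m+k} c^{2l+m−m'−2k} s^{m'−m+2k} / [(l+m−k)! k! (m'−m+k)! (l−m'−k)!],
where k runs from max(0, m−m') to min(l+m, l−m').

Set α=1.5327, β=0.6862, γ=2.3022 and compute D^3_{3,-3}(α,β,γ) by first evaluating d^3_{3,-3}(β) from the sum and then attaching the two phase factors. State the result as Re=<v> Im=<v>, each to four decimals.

First d^3_{3,-3}(β=0.6862), then the phase factors e^{-i(3)α} and e^{-i(-3)γ}:
c=cos(0.6862/2)=0.941716, s=sin(0.6862/2)=0.336408; N=√[720·1·1·720]=720.000000
k∈{0} keeps every argument non-negative
  k=0: (−1)^6·720.0000/(720)·0.9417^0·0.3364^6 = +0.001449
d^3_{3,-3}(0.6862) = +0.001449
Attach z-rotation phases: D = e^{-i(3)(1.5327)}·(+0.001449)·e^{-i(-3)(2.3022)} = -0.000975+0.001073i

Re=-0.0010 Im=0.0011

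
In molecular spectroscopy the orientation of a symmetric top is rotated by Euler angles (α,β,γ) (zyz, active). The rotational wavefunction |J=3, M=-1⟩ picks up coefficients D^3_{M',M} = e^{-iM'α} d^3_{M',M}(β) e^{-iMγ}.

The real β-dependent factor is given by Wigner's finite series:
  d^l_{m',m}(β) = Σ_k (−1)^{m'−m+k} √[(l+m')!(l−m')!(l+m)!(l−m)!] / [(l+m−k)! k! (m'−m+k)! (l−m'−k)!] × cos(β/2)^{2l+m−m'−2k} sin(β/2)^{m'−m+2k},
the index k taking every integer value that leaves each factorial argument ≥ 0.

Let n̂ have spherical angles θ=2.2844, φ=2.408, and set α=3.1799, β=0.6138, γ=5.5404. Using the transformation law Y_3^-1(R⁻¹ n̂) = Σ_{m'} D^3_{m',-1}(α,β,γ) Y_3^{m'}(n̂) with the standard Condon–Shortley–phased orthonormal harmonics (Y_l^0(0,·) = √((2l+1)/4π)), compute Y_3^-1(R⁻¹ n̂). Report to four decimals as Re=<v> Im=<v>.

Need the full column D^3_{m',-1} for m'=−3..3 at α=3.1799, β=0.6138, γ=5.5404.
cos(β/2)=0.953275, sin(β/2)=0.302105
d^3_{-3,-1}: single k=2 term ⇒ +0.291900;  D = -0.236230+0.171467i
d^3_{-2,-1}: k∈[1..2] ⇒ +0.752052 -0.151063 = +0.600990;  D = +0.472494-0.371399i
d^3_{-1,-1}: k∈[0..2] ⇒ +0.750427 -0.602945 +0.045417 = +0.192899;  D = -0.146979+0.124928i
d^3_{0,-1}: k∈[0..2] ⇒ -0.823832 +0.248222 -0.008310 = -0.583920;  D = -0.430109+0.394930i
d^3_{1,-1}: k∈[0..2] ⇒ +0.452209 -0.060556 +0.000760 = +0.392413;  D = -0.278670+0.276281i
d^3_{2,-1}: k∈[0..1] ⇒ -0.151063 +0.007586 = -0.143477;  D = -0.097946+0.104844i
d^3_{3,-1}: single k=0 term ⇒ +0.029317;  D = -0.019178+0.022173i
Y_3^{m'}(θ=2.2844,φ=2.408) and Σ D·Y over m':
  (-0.2362+0.1715i)·(+0.1062-0.1457i)  (+0.4725-0.3714i)·(-0.0395-0.3803i)  (-0.1470+0.1249i)·(-0.2073-0.1869i)  (-0.4301+0.3949i)·(+0.2095+0.0000i)  (-0.2787+0.2763i)·(+0.2073-0.1869i)  (-0.0979+0.1048i)·(-0.0395+0.3803i)  (-0.0192+0.0222i)·(-0.1062-0.1457i)
Y_3^-1(R⁻¹ n̂) = -0.233210+0.040327i

Re=-0.2332 Im=0.0403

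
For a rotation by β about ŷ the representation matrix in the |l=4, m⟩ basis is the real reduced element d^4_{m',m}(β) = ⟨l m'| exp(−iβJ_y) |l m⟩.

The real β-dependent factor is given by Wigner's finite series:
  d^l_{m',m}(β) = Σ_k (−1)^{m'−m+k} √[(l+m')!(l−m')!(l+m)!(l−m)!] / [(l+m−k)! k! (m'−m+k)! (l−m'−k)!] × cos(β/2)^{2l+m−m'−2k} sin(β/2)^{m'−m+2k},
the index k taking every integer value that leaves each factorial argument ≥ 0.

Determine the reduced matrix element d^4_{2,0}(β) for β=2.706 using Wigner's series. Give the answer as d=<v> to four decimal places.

d^4_{2,0}(β=2.706) via Wigner's sum:
c=cos(2.706/2)=0.216079, s=sin(2.706/2)=0.976376; N=√[720·2·24·24]=910.735966
The bounds max(0,m−m')=0 and min(l+m,l−m')=2 give 3 terms
  k=0: (−1)^2·910.7360/(96)·0.2161^6·0.9764^2 = +0.000921
  k=1: (−1)^3·910.7360/(36)·0.2161^4·0.9764^4 = -0.050119
  k=2: (−1)^4·910.7360/(96)·0.2161^2·0.9764^6 = +0.383749
d^4_{2,0}(2.706) = +0.000921 -0.050119 +0.383749 = +0.334550

d=0.3346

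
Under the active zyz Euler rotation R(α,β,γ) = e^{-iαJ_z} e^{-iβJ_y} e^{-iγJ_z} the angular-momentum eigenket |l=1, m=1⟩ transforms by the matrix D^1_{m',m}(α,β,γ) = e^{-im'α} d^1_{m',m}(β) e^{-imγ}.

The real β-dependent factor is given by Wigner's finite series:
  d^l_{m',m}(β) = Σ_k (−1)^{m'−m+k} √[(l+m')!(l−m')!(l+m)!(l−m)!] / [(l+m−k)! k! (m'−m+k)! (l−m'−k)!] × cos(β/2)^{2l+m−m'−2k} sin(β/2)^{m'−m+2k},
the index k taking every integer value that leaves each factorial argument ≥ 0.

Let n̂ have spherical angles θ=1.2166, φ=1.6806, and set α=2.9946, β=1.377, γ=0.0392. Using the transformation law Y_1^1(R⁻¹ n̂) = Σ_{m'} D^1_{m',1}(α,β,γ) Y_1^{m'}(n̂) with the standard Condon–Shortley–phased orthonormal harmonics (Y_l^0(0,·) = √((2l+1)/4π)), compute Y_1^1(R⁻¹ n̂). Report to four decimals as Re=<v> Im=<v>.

Re=0.1139 Im=0.3092

Need the full column D^1_{m',1} for m'=−1..1 at α=2.9946, β=1.377, γ=0.0392.
cos(β/2)=0.772200, sin(β/2)=0.635380
d^1_{-1,1}: single k=2 term ⇒ +0.403707;  D = -0.396730+0.074734i
d^1_{0,1}: single k=1 term ⇒ +0.693870;  D = +0.693337-0.027193i
d^1_{1,1}: single k=0 term ⇒ +0.596293;  D = -0.592832-0.064152i
Y_1^{m'}(θ=1.2166,φ=1.6806) and Σ D·Y over m':
  (-0.3967+0.0747i)·(-0.0355-0.3221i)  (+0.6933-0.0272i)·(+0.1695+0.0000i)  (-0.5928-0.0642i)·(+0.0355-0.3221i)
Y_1^1(R⁻¹ n̂) = +0.113941+0.309194i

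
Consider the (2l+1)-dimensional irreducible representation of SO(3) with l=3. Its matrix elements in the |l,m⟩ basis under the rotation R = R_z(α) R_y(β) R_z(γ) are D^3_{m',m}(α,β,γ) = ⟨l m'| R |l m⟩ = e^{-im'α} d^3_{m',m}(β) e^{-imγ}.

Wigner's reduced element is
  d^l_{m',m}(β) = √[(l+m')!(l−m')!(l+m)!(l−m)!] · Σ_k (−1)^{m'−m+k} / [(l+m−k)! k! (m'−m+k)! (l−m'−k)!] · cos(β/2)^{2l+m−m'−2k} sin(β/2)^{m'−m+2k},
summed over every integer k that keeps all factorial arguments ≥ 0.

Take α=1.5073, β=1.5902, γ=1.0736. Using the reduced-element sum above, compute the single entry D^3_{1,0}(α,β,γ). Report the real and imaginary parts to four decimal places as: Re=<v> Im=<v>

Re=0.0274 Im=-0.4312

Split into d^3_{1,0}(β=1.5902) × two z-phases.
Half-angle: c=0.700213, s=0.713934. N=√(24·2·6·6)=41.569219
The bounds max(0,m−m')=0 and min(l+m,l−m')=2 give 3 terms
  k=0: (−1)^1·41.5692/(12)·0.7002^5·0.7139^1 = -0.416294
  k=1: (−1)^2·41.5692/(4)·0.7002^3·0.7139^3 = +1.298305
  k=2: (−1)^3·41.5692/(12)·0.7002^1·0.7139^5 = -0.449894
d^3_{1,0}(1.5902) = -0.416294 +1.298305 -0.449894 = +0.432116
Attach z-rotation phases: D = e^{-i(1)(1.5073)}·(+0.432116)·e^{-i(0)(1.0736)} = +0.027419-0.431245i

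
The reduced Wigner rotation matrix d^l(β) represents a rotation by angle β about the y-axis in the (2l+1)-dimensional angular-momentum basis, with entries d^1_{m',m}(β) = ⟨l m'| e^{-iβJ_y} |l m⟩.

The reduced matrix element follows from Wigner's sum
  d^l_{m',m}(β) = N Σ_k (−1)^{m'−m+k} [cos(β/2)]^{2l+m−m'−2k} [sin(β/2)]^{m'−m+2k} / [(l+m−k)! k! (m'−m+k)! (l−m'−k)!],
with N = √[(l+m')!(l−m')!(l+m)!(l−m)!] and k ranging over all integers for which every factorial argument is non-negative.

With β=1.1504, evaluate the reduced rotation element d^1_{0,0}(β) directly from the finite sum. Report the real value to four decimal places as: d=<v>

d^1_{0,0}(β=1.1504) via Wigner's sum:
Half-angle: c=0.839084, s=0.544003. N=√(1·1·1·1)=1.000000
Admissible k: 0..1 (factorial args all ≥0)
  k=0: (−1)^0·1.0000/(1)·0.8391^2·0.5440^0 = +0.704061
  k=1: (−1)^1·1.0000/(1)·0.8391^0·0.5440^2 = -0.295939
d^1_{0,0}(1.1504) = +0.704061 -0.295939 = +0.408122

d=0.4081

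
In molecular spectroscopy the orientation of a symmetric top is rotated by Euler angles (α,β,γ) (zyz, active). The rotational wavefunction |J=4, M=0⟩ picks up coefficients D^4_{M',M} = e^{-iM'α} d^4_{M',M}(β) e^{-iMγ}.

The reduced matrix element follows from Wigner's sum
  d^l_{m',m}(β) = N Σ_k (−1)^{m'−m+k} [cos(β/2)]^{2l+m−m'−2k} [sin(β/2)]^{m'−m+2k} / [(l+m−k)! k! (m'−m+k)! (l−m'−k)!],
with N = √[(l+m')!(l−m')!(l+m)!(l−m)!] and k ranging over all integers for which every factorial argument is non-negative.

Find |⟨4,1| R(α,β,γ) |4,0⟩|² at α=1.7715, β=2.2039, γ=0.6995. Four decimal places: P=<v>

P=0.0215

Split into d^4_{1,0}(β=2.2039) × two z-phases.
With c≡cos(β/2)=0.451857 and s≡sin(β/2)=0.892090, N=[120·6·24·24]^{1/2}=643.987578
k: max(0,(0)−(1))=0 … min(4+(0),4−(1))=3
  k=0: (−1)^1·643.9876/(144)·0.4519^7·0.8921^1 = -0.015344
  k=1: (−1)^2·643.9876/(24)·0.4519^5·0.8921^3 = +0.358839
  k=2: (−1)^3·643.9876/(24)·0.4519^3·0.8921^5 = -1.398667
  k=3: (−1)^4·643.9876/(144)·0.4519^1·0.8921^7 = +0.908610
d^4_{1,0}(2.2039) = -0.015344 +0.358839 -1.398667 +0.908610 = -0.146561
|D^4_{1,0}|² = |d^4_{1,0}(β)|² = (-0.146561)² = 0.021480 (the z-rotation phases have unit modulus)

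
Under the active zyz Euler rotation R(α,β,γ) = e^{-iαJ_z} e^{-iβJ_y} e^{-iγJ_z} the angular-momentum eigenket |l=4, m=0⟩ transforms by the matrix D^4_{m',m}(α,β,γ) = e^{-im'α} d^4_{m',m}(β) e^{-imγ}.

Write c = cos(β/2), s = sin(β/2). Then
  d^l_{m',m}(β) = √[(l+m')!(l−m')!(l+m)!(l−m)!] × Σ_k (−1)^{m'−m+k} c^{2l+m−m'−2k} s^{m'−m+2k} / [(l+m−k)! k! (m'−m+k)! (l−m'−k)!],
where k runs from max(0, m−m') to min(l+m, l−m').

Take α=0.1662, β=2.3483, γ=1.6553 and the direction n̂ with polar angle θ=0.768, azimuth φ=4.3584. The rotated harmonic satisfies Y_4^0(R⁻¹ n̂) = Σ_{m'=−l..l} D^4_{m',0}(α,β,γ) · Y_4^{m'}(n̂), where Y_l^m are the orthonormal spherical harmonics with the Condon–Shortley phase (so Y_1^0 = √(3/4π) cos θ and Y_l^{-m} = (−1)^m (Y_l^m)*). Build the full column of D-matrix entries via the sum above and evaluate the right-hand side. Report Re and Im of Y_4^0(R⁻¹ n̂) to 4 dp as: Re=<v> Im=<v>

Need the full column D^4_{m',0} for m'=−4..4 at α=0.1662, β=2.3483, γ=1.6553.
cos(β/2)=0.386327, sin(β/2)=0.922362
d^4_{-4,0}: single k=4 term ⇒ +0.134889;  D = +0.106163+0.083213i
d^4_{-3,0}: k∈[3..4] ⇒ +0.079900 -0.455446 = -0.375546;  D = -0.329824-0.179585i
d^4_{-2,0}: k∈[2..4] ⇒ +0.026832 -0.407865 +0.871846 = +0.490813;  D = +0.463947+0.160158i
d^4_{-1,0}: k∈[1..4] ⇒ +0.005298 -0.181195 +1.032853 -0.981249 = -0.124293;  D = -0.122581-0.020563i
d^4_{0,0}: k∈[0..4] ⇒ +0.000496 -0.045254 +0.580402 -1.470410 +0.523854 = -0.410911;  D = -0.410911+0.000000i
d^4_{1,0}: k∈[0..3] ⇒ -0.005298 +0.181195 -1.032853 +0.981249 = +0.124293;  D = +0.122581-0.020563i
d^4_{2,0}: k∈[0..2] ⇒ +0.026832 -0.407865 +0.871846 = +0.490813;  D = +0.463947-0.160158i
d^4_{3,0}: k∈[0..1] ⇒ -0.079900 +0.455446 = +0.375546;  D = +0.329824-0.179585i
d^4_{4,0}: single k=0 term ⇒ +0.134889;  D = +0.106163-0.083213i
Y_4^{m'}(θ=0.768,φ=4.3584) and Σ D·Y over m':
  (+0.1062+0.0832i)·(+0.0159+0.1018i)  (-0.3298-0.1796i)·(+0.2636-0.1470i)  (+0.4639+0.1602i)·(-0.3215-0.2752i)  (-0.1226-0.0206i)·(-0.0510+0.1379i)  (-0.4109+0.0000i)·(-0.3335+0.0000i)  (+0.1226-0.0206i)·(+0.0510+0.1379i)  (+0.4639-0.1602i)·(-0.3215+0.2752i)  (+0.3298-0.1796i)·(-0.2636-0.1470i)  (+0.1062-0.0832i)·(+0.0159-0.1018i)
Y_4^0(R⁻¹ n̂) = -0.295277+0.000000i

Re=-0.2953 Im=0.0000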